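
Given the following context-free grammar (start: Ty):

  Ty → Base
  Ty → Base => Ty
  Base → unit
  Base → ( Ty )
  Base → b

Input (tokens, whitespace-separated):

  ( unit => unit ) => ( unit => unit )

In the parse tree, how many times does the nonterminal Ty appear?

6

[Ty [Base ( [Ty [Base unit] => [Ty [Base unit]]] )] => [Ty [Base ( [Ty [Base unit] => [Ty [Base unit]]] )]]]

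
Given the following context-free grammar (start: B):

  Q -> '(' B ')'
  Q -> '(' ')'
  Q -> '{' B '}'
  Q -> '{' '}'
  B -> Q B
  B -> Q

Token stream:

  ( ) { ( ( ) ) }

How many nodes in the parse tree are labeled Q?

[B [Q ( )] [B [Q { [B [Q ( [B [Q ( )]] )]] }]]]

4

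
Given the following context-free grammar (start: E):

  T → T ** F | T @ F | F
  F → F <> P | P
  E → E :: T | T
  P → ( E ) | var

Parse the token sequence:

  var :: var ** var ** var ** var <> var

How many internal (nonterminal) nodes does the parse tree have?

[E [E [T [F [P var]]]] :: [T [T [T [T [F [P var]]] ** [F [P var]]] ** [F [P var]]] ** [F [F [P var]] <> [P var]]]]

19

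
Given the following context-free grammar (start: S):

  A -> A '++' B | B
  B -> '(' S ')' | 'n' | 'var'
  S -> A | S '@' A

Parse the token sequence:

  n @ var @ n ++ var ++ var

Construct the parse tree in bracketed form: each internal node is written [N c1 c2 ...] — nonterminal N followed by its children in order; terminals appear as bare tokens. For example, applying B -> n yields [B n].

S
S @ A
S @ A @ A
A @ A @ A
B @ A @ A
n @ A @ A
n @ B @ A
n @ var @ A
n @ var @ A ++ B
n @ var @ A ++ B ++ B
n @ var @ B ++ B ++ B
n @ var @ n ++ B ++ B
n @ var @ n ++ var ++ B
n @ var @ n ++ var ++ var

[S [S [S [A [B n]]] @ [A [B var]]] @ [A [A [A [B n]] ++ [B var]] ++ [B var]]]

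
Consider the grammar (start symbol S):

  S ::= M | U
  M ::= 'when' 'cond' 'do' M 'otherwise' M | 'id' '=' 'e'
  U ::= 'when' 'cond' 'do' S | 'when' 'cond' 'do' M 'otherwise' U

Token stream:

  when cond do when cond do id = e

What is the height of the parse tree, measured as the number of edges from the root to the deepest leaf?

[S [U when cond do [S [U when cond do [S [M id = e]]]]]]

6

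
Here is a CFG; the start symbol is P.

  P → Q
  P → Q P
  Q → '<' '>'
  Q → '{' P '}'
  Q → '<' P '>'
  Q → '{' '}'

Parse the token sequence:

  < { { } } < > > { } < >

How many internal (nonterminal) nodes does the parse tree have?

12

[P [Q < [P [Q { [P [Q { }]] }] [P [Q < >]]] >] [P [Q { }] [P [Q < >]]]]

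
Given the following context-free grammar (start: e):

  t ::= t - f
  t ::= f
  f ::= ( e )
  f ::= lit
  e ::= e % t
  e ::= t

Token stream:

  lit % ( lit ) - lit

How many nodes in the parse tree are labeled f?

4

[e [e [t [f lit]]] % [t [t [f ( [e [t [f lit]]] )]] - [f lit]]]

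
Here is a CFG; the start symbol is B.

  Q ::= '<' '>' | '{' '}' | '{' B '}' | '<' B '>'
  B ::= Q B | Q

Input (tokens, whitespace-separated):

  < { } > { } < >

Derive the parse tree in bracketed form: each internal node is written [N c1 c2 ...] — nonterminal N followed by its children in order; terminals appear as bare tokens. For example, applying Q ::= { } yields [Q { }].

B
Q B
< B > B
< Q > B
< { } > B
< { } > Q B
< { } > { } B
< { } > { } Q
< { } > { } < >

[B [Q < [B [Q { }]] >] [B [Q { }] [B [Q < >]]]]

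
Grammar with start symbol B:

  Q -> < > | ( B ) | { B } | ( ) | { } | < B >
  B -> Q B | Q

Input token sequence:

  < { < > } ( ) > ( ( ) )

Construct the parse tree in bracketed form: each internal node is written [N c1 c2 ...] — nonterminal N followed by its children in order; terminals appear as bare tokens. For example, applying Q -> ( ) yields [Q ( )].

B
Q B
< B > B
< Q B > B
< { B } B > B
< { Q } B > B
< { < > } B > B
< { < > } Q > B
< { < > } ( ) > B
< { < > } ( ) > Q
< { < > } ( ) > ( B )
< { < > } ( ) > ( Q )
< { < > } ( ) > ( ( ) )

[B [Q < [B [Q { [B [Q < >]] }] [B [Q ( )]]] >] [B [Q ( [B [Q ( )]] )]]]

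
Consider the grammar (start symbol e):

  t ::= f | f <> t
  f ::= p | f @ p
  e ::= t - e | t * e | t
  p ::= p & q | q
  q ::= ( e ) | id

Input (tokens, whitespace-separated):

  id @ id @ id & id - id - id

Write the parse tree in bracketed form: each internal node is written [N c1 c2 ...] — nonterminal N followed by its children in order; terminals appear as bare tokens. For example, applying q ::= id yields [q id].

e
t - e
f - e
f @ p - e
f @ p @ p - e
p @ p @ p - e
q @ p @ p - e
id @ p @ p - e
id @ q @ p - e
id @ id @ p - e
id @ id @ p & q - e
id @ id @ q & q - e
id @ id @ id & q - e
id @ id @ id & id - e
id @ id @ id & id - t - e
id @ id @ id & id - f - e
id @ id @ id & id - p - e
id @ id @ id & id - q - e
id @ id @ id & id - id - e
id @ id @ id & id - id - t
id @ id @ id & id - id - f
id @ id @ id & id - id - p
id @ id @ id & id - id - q
id @ id @ id & id - id - id

[e [t [f [f [f [p [q id]]] @ [p [q id]]] @ [p [p [q id]] & [q id]]]] - [e [t [f [p [q id]]]] - [e [t [f [p [q id]]]]]]]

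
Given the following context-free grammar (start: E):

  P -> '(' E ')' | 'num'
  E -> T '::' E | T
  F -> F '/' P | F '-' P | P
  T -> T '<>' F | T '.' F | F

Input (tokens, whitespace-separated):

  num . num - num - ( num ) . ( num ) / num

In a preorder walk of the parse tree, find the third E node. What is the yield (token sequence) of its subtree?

[E [T [T [T [F [P num]]] . [F [F [F [P num]] - [P num]] - [P ( [E [T [F [P num]]]] )]]] . [F [F [P ( [E [T [F [P num]]]] )]] / [P num]]]]

num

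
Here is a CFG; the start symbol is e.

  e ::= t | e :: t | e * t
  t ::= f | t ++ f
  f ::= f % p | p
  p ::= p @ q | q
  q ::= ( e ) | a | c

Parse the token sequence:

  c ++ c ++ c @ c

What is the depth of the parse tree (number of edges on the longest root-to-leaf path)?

7

[e [t [t [t [f [p [q c]]]] ++ [f [p [q c]]]] ++ [f [p [p [q c]] @ [q c]]]]]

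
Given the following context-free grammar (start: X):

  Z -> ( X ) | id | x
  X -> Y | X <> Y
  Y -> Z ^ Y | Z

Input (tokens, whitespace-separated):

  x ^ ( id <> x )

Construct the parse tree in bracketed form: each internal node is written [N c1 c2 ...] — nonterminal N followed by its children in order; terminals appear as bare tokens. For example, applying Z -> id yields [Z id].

X
Y
Z ^ Y
x ^ Y
x ^ Z
x ^ ( X )
x ^ ( X <> Y )
x ^ ( Y <> Y )
x ^ ( Z <> Y )
x ^ ( id <> Y )
x ^ ( id <> Z )
x ^ ( id <> x )

[X [Y [Z x] ^ [Y [Z ( [X [X [Y [Z id]]] <> [Y [Z x]]] )]]]]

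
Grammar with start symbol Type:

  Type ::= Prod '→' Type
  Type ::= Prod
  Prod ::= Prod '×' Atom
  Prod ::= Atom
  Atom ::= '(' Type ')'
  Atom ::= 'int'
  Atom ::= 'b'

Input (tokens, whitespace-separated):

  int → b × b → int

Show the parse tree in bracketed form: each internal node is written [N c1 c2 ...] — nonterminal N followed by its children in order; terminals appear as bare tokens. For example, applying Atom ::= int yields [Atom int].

Type
Prod → Type
Atom → Type
int → Type
int → Prod → Type
int → Prod × Atom → Type
int → Atom × Atom → Type
int → b × Atom → Type
int → b × b → Type
int → b × b → Prod
int → b × b → Atom
int → b × b → int

[Type [Prod [Atom int]] → [Type [Prod [Prod [Atom b]] × [Atom b]] → [Type [Prod [Atom int]]]]]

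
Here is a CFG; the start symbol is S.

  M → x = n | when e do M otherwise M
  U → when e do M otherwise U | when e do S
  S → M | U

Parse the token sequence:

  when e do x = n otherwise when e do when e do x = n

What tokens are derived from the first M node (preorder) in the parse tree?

[S [U when e do [M x = n] otherwise [U when e do [S [U when e do [S [M x = n]]]]]]]

x = n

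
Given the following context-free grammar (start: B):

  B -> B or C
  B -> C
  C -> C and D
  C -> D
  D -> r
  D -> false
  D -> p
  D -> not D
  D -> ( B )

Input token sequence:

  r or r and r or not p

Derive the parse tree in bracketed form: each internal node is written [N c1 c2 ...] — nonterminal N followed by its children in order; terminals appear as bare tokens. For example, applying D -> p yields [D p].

B
B or C
B or C or C
C or C or C
D or C or C
r or C or C
r or C and D or C
r or D and D or C
r or r and D or C
r or r and r or C
r or r and r or D
r or r and r or not D
r or r and r or not p

[B [B [B [C [D r]]] or [C [C [D r]] and [D r]]] or [C [D not [D p]]]]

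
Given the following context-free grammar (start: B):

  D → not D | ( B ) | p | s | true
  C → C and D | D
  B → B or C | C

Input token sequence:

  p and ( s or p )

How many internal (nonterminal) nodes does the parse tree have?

11

[B [C [C [D p]] and [D ( [B [B [C [D s]]] or [C [D p]]] )]]]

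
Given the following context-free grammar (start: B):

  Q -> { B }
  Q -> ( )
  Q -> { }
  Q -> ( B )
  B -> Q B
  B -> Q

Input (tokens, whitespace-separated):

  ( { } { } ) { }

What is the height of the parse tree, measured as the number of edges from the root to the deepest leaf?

[B [Q ( [B [Q { }] [B [Q { }]]] )] [B [Q { }]]]

5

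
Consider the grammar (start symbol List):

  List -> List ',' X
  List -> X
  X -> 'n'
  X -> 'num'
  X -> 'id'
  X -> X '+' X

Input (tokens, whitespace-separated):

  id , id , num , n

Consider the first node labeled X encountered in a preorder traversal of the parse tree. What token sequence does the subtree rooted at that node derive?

id

[List [List [List [List [X id]] , [X id]] , [X num]] , [X n]]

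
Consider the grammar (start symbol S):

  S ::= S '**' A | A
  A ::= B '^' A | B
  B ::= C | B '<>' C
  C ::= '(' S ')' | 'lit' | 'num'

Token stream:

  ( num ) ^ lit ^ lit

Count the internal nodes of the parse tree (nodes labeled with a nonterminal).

14

[S [A [B [C ( [S [A [B [C num]]]] )]] ^ [A [B [C lit]] ^ [A [B [C lit]]]]]]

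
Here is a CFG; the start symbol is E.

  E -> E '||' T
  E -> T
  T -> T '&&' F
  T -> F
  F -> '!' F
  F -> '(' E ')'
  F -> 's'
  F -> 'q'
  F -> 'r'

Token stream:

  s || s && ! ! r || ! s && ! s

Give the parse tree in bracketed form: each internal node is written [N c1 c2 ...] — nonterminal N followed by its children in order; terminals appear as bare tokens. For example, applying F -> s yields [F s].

E
E || T
E || T || T
T || T || T
F || T || T
s || T || T
s || T && F || T
s || F && F || T
s || s && F || T
s || s && ! F || T
s || s && ! ! F || T
s || s && ! ! r || T
s || s && ! ! r || T && F
s || s && ! ! r || F && F
s || s && ! ! r || ! F && F
s || s && ! ! r || ! s && F
s || s && ! ! r || ! s && ! F
s || s && ! ! r || ! s && ! s

[E [E [E [T [F s]]] || [T [T [F s]] && [F ! [F ! [F r]]]]] || [T [T [F ! [F s]]] && [F ! [F s]]]]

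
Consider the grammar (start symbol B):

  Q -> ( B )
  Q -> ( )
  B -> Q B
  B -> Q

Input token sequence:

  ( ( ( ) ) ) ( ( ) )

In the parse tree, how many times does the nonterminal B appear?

5

[B [Q ( [B [Q ( [B [Q ( )]] )]] )] [B [Q ( [B [Q ( )]] )]]]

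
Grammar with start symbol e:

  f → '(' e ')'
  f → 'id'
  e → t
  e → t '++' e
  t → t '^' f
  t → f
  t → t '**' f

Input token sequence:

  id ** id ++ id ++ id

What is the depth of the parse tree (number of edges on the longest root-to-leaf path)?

[e [t [t [f id]] ** [f id]] ++ [e [t [f id]] ++ [e [t [f id]]]]]

5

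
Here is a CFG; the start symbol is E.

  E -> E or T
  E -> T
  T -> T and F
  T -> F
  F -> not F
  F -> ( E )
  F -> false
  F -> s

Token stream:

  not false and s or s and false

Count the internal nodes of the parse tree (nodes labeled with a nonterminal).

11

[E [E [T [T [F not [F false]]] and [F s]]] or [T [T [F s]] and [F false]]]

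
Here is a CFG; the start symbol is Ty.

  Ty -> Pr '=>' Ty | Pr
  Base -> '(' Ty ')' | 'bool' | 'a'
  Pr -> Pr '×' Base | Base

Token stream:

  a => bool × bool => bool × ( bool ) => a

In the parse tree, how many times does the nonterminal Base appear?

7

[Ty [Pr [Base a]] => [Ty [Pr [Pr [Base bool]] × [Base bool]] => [Ty [Pr [Pr [Base bool]] × [Base ( [Ty [Pr [Base bool]]] )]] => [Ty [Pr [Base a]]]]]]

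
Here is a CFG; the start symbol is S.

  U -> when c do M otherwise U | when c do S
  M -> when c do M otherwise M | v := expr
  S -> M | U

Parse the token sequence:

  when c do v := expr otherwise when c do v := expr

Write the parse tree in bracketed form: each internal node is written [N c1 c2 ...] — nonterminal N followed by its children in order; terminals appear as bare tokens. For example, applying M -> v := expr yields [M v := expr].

S
U
when c do M otherwise U
when c do v := expr otherwise U
when c do v := expr otherwise when c do S
when c do v := expr otherwise when c do M
when c do v := expr otherwise when c do v := expr

[S [U when c do [M v := expr] otherwise [U when c do [S [M v := expr]]]]]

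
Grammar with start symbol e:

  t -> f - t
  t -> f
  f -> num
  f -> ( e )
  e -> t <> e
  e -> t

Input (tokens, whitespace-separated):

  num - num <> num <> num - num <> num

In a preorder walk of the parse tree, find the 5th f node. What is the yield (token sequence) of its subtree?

num

[e [t [f num] - [t [f num]]] <> [e [t [f num]] <> [e [t [f num] - [t [f num]]] <> [e [t [f num]]]]]]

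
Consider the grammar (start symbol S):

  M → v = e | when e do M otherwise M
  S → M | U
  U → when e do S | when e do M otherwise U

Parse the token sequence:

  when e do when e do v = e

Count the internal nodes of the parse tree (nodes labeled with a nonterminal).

6

[S [U when e do [S [U when e do [S [M v = e]]]]]]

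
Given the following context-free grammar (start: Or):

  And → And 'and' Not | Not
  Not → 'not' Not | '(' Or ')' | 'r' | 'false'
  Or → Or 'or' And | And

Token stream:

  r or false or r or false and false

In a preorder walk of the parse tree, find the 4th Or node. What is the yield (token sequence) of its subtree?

r

[Or [Or [Or [Or [And [Not r]]] or [And [Not false]]] or [And [Not r]]] or [And [And [Not false]] and [Not false]]]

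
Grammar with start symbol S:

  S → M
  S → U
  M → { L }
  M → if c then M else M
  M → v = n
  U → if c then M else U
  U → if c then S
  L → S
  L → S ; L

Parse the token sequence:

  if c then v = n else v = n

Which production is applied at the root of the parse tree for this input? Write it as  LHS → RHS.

S → M

[S [M if c then [M v = n] else [M v = n]]]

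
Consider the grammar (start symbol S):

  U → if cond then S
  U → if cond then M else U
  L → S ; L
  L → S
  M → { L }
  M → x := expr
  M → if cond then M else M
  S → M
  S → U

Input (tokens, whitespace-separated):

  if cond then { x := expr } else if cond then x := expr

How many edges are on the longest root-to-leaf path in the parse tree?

6

[S [U if cond then [M { [L [S [M x := expr]]] }] else [U if cond then [S [M x := expr]]]]]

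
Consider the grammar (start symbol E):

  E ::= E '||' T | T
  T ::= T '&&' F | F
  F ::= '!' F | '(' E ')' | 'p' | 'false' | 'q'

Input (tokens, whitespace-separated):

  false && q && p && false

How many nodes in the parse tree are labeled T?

4

[E [T [T [T [T [F false]] && [F q]] && [F p]] && [F false]]]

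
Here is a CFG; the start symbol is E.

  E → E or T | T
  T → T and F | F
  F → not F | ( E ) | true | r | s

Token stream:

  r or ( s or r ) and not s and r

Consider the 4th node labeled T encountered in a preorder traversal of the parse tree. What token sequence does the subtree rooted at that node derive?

[E [E [T [F r]]] or [T [T [T [F ( [E [E [T [F s]]] or [T [F r]]] )]] and [F not [F s]]] and [F r]]]

( s or r )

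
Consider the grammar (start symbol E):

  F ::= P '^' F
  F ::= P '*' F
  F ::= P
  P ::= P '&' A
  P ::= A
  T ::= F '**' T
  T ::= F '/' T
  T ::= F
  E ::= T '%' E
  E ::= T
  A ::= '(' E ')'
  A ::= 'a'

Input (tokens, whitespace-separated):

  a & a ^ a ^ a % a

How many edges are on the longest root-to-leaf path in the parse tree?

[E [T [F [P [P [A a]] & [A a]] ^ [F [P [A a]] ^ [F [P [A a]]]]]] % [E [T [F [P [A a]]]]]]

7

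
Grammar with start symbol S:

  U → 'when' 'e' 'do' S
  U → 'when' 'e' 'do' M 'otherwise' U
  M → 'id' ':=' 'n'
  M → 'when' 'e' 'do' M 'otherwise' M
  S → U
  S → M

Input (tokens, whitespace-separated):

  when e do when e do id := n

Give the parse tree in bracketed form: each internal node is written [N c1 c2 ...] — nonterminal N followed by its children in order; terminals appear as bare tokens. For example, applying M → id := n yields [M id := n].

[S [U when e do [S [U when e do [S [M id := n]]]]]]

S
U
when e do S
when e do U
when e do when e do S
when e do when e do M
when e do when e do id := n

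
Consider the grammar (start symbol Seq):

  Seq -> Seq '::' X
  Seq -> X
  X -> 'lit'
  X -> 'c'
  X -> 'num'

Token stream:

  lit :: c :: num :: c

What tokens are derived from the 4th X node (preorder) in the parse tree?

[Seq [Seq [Seq [Seq [X lit]] :: [X c]] :: [X num]] :: [X c]]

c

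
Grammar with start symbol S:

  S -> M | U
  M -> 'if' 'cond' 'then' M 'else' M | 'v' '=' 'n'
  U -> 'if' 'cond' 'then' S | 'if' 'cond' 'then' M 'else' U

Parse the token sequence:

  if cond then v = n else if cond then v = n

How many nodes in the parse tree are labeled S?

[S [U if cond then [M v = n] else [U if cond then [S [M v = n]]]]]

2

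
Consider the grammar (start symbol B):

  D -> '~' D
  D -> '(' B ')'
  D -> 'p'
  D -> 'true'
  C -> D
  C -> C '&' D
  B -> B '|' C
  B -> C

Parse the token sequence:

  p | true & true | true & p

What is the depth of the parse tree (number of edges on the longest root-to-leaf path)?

[B [B [B [C [D p]]] | [C [C [D true]] & [D true]]] | [C [C [D true]] & [D p]]]

5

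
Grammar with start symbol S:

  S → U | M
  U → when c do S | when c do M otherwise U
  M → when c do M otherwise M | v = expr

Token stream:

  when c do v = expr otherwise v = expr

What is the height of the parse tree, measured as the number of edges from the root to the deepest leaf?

3

[S [M when c do [M v = expr] otherwise [M v = expr]]]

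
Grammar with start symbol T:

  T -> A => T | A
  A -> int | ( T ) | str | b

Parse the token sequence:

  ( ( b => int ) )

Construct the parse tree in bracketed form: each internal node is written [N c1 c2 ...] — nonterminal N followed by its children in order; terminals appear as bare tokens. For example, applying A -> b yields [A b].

T
A
( T )
( A )
( ( T ) )
( ( A => T ) )
( ( b => T ) )
( ( b => A ) )
( ( b => int ) )

[T [A ( [T [A ( [T [A b] => [T [A int]]] )]] )]]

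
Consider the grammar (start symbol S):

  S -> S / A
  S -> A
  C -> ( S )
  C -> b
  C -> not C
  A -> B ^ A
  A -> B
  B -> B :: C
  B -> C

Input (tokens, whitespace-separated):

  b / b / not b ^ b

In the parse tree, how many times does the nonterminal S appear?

[S [S [S [A [B [C b]]]] / [A [B [C b]]]] / [A [B [C not [C b]]] ^ [A [B [C b]]]]]

3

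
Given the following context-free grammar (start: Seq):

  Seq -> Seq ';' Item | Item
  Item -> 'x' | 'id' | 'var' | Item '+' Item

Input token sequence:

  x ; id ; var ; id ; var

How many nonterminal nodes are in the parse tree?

10

[Seq [Seq [Seq [Seq [Seq [Item x]] ; [Item id]] ; [Item var]] ; [Item id]] ; [Item var]]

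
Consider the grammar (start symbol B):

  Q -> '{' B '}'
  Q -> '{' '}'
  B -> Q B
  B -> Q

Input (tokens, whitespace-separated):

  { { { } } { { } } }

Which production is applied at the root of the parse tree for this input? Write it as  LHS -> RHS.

[B [Q { [B [Q { [B [Q { }]] }] [B [Q { [B [Q { }]] }]]] }]]

B -> Q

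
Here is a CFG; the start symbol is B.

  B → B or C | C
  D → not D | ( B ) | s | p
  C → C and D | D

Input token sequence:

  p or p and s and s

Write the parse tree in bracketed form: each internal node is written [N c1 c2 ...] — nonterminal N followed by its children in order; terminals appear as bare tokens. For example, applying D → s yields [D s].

[B [B [C [D p]]] or [C [C [C [D p]] and [D s]] and [D s]]]

B
B or C
C or C
D or C
p or C
p or C and D
p or C and D and D
p or D and D and D
p or p and D and D
p or p and s and D
p or p and s and s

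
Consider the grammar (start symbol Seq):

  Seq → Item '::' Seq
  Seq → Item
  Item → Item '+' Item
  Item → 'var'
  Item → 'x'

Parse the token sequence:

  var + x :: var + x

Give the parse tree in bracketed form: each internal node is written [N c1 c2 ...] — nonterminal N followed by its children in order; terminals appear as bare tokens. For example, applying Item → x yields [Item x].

Seq
Item :: Seq
Item + Item :: Seq
var + Item :: Seq
var + x :: Seq
var + x :: Item
var + x :: Item + Item
var + x :: var + Item
var + x :: var + x

[Seq [Item [Item var] + [Item x]] :: [Seq [Item [Item var] + [Item x]]]]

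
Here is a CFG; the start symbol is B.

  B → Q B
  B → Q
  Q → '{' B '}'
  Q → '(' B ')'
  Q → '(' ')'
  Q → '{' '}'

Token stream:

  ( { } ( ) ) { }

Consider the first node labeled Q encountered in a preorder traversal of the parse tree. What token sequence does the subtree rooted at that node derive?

[B [Q ( [B [Q { }] [B [Q ( )]]] )] [B [Q { }]]]

( { } ( ) )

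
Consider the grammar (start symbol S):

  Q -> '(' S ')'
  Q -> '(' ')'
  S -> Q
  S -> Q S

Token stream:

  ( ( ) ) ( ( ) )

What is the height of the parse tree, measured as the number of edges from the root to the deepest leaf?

[S [Q ( [S [Q ( )]] )] [S [Q ( [S [Q ( )]] )]]]

5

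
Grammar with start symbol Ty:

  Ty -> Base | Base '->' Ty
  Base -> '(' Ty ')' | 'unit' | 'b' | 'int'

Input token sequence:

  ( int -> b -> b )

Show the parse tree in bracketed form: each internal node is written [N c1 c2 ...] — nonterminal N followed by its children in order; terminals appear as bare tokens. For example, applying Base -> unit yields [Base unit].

Ty
Base
( Ty )
( Base -> Ty )
( int -> Ty )
( int -> Base -> Ty )
( int -> b -> Ty )
( int -> b -> Base )
( int -> b -> b )

[Ty [Base ( [Ty [Base int] -> [Ty [Base b] -> [Ty [Base b]]]] )]]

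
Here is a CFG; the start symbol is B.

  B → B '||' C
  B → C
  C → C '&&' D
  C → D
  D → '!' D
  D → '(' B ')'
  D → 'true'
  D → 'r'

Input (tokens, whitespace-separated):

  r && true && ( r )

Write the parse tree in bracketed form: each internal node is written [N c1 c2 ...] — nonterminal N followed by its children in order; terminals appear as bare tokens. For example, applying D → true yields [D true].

[B [C [C [C [D r]] && [D true]] && [D ( [B [C [D r]]] )]]]

B
C
C && D
C && D && D
D && D && D
r && D && D
r && true && D
r && true && ( B )
r && true && ( C )
r && true && ( D )
r && true && ( r )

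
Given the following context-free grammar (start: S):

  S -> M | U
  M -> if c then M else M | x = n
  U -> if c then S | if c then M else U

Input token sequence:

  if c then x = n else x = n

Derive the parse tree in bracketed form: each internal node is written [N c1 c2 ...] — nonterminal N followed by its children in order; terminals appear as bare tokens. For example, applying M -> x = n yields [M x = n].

[S [M if c then [M x = n] else [M x = n]]]

S
M
if c then M else M
if c then x = n else M
if c then x = n else x = n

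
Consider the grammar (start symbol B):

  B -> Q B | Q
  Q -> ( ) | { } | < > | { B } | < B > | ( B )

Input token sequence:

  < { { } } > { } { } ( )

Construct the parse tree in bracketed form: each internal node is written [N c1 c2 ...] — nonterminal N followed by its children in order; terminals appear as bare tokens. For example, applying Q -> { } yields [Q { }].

[B [Q < [B [Q { [B [Q { }]] }]] >] [B [Q { }] [B [Q { }] [B [Q ( )]]]]]

B
Q B
< B > B
< Q > B
< { B } > B
< { Q } > B
< { { } } > B
< { { } } > Q B
< { { } } > { } B
< { { } } > { } Q B
< { { } } > { } { } B
< { { } } > { } { } Q
< { { } } > { } { } ( )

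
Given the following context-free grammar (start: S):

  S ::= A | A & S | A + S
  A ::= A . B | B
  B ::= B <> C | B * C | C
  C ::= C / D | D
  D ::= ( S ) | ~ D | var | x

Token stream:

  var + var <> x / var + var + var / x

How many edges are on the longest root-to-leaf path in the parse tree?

9

[S [A [B [C [D var]]]] + [S [A [B [B [C [D var]]] <> [C [C [D x]] / [D var]]]] + [S [A [B [C [D var]]]] + [S [A [B [C [C [D var]] / [D x]]]]]]]]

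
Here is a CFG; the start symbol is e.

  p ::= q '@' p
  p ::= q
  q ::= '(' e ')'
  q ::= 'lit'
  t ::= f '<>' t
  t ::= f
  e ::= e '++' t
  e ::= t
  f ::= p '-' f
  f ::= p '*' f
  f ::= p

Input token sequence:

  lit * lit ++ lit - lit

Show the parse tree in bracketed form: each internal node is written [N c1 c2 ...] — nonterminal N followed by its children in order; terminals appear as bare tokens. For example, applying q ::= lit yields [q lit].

[e [e [t [f [p [q lit]] * [f [p [q lit]]]]]] ++ [t [f [p [q lit]] - [f [p [q lit]]]]]]

e
e ++ t
t ++ t
f ++ t
p * f ++ t
q * f ++ t
lit * f ++ t
lit * p ++ t
lit * q ++ t
lit * lit ++ t
lit * lit ++ f
lit * lit ++ p - f
lit * lit ++ q - f
lit * lit ++ lit - f
lit * lit ++ lit - p
lit * lit ++ lit - q
lit * lit ++ lit - lit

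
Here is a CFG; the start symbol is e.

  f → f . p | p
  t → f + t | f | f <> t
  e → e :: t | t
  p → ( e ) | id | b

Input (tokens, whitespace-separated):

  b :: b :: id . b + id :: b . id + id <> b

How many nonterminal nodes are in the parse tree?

[e [e [e [e [t [f [p b]]]] :: [t [f [p b]]]] :: [t [f [f [p id]] . [p b]] + [t [f [p id]]]]] :: [t [f [f [p b]] . [p id]] + [t [f [p id]] <> [t [f [p b]]]]]]

29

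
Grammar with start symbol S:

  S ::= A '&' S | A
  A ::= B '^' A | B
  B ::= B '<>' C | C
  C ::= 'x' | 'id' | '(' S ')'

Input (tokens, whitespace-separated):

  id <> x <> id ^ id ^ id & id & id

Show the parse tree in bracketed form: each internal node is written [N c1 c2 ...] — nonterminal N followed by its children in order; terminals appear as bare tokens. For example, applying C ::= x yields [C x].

[S [A [B [B [B [C id]] <> [C x]] <> [C id]] ^ [A [B [C id]] ^ [A [B [C id]]]]] & [S [A [B [C id]]] & [S [A [B [C id]]]]]]

S
A & S
B ^ A & S
B <> C ^ A & S
B <> C <> C ^ A & S
C <> C <> C ^ A & S
id <> C <> C ^ A & S
id <> x <> C ^ A & S
id <> x <> id ^ A & S
id <> x <> id ^ B ^ A & S
id <> x <> id ^ C ^ A & S
id <> x <> id ^ id ^ A & S
id <> x <> id ^ id ^ B & S
id <> x <> id ^ id ^ C & S
id <> x <> id ^ id ^ id & S
id <> x <> id ^ id ^ id & A & S
id <> x <> id ^ id ^ id & B & S
id <> x <> id ^ id ^ id & C & S
id <> x <> id ^ id ^ id & id & S
id <> x <> id ^ id ^ id & id & A
id <> x <> id ^ id ^ id & id & B
id <> x <> id ^ id ^ id & id & C
id <> x <> id ^ id ^ id & id & id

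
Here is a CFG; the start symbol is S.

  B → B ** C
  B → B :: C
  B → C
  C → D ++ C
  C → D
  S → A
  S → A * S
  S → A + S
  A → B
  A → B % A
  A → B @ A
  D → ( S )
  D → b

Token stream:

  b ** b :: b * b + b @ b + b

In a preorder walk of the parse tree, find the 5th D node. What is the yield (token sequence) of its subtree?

b

[S [A [B [B [B [C [D b]]] ** [C [D b]]] :: [C [D b]]]] * [S [A [B [C [D b]]]] + [S [A [B [C [D b]]] @ [A [B [C [D b]]]]] + [S [A [B [C [D b]]]]]]]]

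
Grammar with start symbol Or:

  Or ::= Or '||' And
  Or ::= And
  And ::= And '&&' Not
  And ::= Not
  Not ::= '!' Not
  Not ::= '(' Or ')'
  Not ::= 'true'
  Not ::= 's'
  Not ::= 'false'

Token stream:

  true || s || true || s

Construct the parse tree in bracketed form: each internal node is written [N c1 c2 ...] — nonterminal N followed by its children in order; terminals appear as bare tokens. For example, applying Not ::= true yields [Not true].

[Or [Or [Or [Or [And [Not true]]] || [And [Not s]]] || [And [Not true]]] || [And [Not s]]]

Or
Or || And
Or || And || And
Or || And || And || And
And || And || And || And
Not || And || And || And
true || And || And || And
true || Not || And || And
true || s || And || And
true || s || Not || And
true || s || true || And
true || s || true || Not
true || s || true || s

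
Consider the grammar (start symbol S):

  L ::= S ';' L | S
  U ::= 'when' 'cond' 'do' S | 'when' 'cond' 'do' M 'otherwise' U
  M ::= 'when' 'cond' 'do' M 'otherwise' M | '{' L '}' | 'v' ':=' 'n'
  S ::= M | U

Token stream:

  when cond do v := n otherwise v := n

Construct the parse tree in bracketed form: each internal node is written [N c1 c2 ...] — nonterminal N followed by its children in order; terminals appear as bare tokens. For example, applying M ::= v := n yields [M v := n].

S
M
when cond do M otherwise M
when cond do v := n otherwise M
when cond do v := n otherwise v := n

[S [M when cond do [M v := n] otherwise [M v := n]]]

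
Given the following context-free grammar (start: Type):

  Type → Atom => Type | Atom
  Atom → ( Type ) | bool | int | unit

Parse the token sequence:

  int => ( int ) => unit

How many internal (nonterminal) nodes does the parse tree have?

[Type [Atom int] => [Type [Atom ( [Type [Atom int]] )] => [Type [Atom unit]]]]

8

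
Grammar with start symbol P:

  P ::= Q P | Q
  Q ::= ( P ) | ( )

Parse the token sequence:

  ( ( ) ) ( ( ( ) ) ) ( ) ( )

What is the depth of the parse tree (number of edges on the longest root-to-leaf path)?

[P [Q ( [P [Q ( )]] )] [P [Q ( [P [Q ( [P [Q ( )]] )]] )] [P [Q ( )] [P [Q ( )]]]]]

7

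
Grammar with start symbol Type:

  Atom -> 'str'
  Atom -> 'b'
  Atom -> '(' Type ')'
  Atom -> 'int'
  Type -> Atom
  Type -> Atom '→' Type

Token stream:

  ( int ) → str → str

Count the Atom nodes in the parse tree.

[Type [Atom ( [Type [Atom int]] )] → [Type [Atom str] → [Type [Atom str]]]]

4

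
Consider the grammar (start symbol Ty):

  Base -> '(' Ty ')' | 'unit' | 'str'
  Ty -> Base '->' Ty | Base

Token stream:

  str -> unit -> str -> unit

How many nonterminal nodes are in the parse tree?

[Ty [Base str] -> [Ty [Base unit] -> [Ty [Base str] -> [Ty [Base unit]]]]]

8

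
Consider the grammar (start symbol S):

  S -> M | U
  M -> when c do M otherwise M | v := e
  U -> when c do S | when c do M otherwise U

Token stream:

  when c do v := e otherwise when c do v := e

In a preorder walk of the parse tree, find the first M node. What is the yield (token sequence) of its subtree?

v := e

[S [U when c do [M v := e] otherwise [U when c do [S [M v := e]]]]]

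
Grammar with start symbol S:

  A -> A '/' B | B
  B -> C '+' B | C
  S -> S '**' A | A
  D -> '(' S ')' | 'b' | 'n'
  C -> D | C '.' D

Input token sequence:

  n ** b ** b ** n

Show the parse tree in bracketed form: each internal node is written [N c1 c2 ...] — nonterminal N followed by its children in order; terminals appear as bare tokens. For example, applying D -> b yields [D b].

[S [S [S [S [A [B [C [D n]]]]] ** [A [B [C [D b]]]]] ** [A [B [C [D b]]]]] ** [A [B [C [D n]]]]]

S
S ** A
S ** A ** A
S ** A ** A ** A
A ** A ** A ** A
B ** A ** A ** A
C ** A ** A ** A
D ** A ** A ** A
n ** A ** A ** A
n ** B ** A ** A
n ** C ** A ** A
n ** D ** A ** A
n ** b ** A ** A
n ** b ** B ** A
n ** b ** C ** A
n ** b ** D ** A
n ** b ** b ** A
n ** b ** b ** B
n ** b ** b ** C
n ** b ** b ** D
n ** b ** b ** n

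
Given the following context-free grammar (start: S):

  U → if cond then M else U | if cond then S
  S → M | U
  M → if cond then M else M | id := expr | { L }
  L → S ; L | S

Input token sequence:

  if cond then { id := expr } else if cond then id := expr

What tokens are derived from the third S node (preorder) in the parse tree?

[S [U if cond then [M { [L [S [M id := expr]]] }] else [U if cond then [S [M id := expr]]]]]

id := expr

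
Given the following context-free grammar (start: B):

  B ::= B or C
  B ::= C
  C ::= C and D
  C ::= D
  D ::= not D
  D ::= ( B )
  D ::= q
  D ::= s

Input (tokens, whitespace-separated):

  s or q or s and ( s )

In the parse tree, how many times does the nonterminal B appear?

[B [B [B [C [D s]]] or [C [D q]]] or [C [C [D s]] and [D ( [B [C [D s]]] )]]]

4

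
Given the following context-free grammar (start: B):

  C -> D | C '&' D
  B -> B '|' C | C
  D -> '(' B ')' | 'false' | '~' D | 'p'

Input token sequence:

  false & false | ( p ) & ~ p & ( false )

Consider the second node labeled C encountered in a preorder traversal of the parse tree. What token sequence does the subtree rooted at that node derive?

false

[B [B [C [C [D false]] & [D false]]] | [C [C [C [D ( [B [C [D p]]] )]] & [D ~ [D p]]] & [D ( [B [C [D false]]] )]]]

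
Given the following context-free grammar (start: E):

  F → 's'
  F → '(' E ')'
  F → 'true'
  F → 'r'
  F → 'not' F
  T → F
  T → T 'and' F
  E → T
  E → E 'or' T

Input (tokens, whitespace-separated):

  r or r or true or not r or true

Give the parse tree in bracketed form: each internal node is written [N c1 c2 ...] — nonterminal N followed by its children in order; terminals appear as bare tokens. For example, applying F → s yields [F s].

[E [E [E [E [E [T [F r]]] or [T [F r]]] or [T [F true]]] or [T [F not [F r]]]] or [T [F true]]]

E
E or T
E or T or T
E or T or T or T
E or T or T or T or T
T or T or T or T or T
F or T or T or T or T
r or T or T or T or T
r or F or T or T or T
r or r or T or T or T
r or r or F or T or T
r or r or true or T or T
r or r or true or F or T
r or r or true or not F or T
r or r or true or not r or T
r or r or true or not r or F
r or r or true or not r or true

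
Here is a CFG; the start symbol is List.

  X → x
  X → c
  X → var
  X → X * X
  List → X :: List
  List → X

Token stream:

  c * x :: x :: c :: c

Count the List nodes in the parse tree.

4

[List [X [X c] * [X x]] :: [List [X x] :: [List [X c] :: [List [X c]]]]]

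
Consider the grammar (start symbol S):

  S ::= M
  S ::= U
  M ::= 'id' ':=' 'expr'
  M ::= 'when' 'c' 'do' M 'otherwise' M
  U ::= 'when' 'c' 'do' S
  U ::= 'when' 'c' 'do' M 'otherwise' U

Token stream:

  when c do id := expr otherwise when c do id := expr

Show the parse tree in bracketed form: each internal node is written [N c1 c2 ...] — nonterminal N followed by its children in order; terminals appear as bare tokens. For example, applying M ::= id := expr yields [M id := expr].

S
U
when c do M otherwise U
when c do id := expr otherwise U
when c do id := expr otherwise when c do S
when c do id := expr otherwise when c do M
when c do id := expr otherwise when c do id := expr

[S [U when c do [M id := expr] otherwise [U when c do [S [M id := expr]]]]]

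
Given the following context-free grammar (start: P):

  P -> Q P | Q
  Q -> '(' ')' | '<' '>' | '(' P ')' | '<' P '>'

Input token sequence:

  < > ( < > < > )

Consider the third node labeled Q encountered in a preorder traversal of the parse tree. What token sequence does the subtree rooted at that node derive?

[P [Q < >] [P [Q ( [P [Q < >] [P [Q < >]]] )]]]

< >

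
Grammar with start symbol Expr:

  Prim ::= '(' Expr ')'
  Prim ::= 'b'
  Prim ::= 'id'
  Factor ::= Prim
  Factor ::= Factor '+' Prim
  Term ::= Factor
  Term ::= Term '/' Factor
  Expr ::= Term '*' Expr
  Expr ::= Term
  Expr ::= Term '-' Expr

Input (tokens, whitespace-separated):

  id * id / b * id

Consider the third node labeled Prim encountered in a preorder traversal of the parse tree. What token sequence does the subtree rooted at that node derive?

[Expr [Term [Factor [Prim id]]] * [Expr [Term [Term [Factor [Prim id]]] / [Factor [Prim b]]] * [Expr [Term [Factor [Prim id]]]]]]

b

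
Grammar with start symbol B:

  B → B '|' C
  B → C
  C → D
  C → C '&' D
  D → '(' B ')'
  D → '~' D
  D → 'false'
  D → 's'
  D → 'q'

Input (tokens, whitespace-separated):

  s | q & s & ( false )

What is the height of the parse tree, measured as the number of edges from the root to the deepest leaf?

6

[B [B [C [D s]]] | [C [C [C [D q]] & [D s]] & [D ( [B [C [D false]]] )]]]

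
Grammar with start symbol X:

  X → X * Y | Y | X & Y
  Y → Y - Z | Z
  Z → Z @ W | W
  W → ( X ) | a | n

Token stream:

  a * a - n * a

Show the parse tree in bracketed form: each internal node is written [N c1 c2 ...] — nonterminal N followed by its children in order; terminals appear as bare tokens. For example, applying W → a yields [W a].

[X [X [X [Y [Z [W a]]]] * [Y [Y [Z [W a]]] - [Z [W n]]]] * [Y [Z [W a]]]]

X
X * Y
X * Y * Y
Y * Y * Y
Z * Y * Y
W * Y * Y
a * Y * Y
a * Y - Z * Y
a * Z - Z * Y
a * W - Z * Y
a * a - Z * Y
a * a - W * Y
a * a - n * Y
a * a - n * Z
a * a - n * W
a * a - n * a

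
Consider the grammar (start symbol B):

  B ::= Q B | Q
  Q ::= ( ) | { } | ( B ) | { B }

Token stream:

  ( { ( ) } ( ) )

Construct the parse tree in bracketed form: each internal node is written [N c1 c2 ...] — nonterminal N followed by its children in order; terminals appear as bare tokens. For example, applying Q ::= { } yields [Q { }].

B
Q
( B )
( Q B )
( { B } B )
( { Q } B )
( { ( ) } B )
( { ( ) } Q )
( { ( ) } ( ) )

[B [Q ( [B [Q { [B [Q ( )]] }] [B [Q ( )]]] )]]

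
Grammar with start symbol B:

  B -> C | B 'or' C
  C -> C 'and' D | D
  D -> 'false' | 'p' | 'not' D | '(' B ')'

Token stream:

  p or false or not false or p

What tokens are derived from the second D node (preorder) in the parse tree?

false

[B [B [B [B [C [D p]]] or [C [D false]]] or [C [D not [D false]]]] or [C [D p]]]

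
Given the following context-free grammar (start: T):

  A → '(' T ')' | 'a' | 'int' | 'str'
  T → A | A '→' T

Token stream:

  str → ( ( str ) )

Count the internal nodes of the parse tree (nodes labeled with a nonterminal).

8

[T [A str] → [T [A ( [T [A ( [T [A str]] )]] )]]]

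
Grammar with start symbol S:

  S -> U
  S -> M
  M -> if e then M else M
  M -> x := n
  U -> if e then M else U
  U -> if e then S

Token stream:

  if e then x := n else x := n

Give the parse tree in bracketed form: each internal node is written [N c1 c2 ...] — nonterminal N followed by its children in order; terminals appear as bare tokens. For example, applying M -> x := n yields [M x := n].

S
M
if e then M else M
if e then x := n else M
if e then x := n else x := n

[S [M if e then [M x := n] else [M x := n]]]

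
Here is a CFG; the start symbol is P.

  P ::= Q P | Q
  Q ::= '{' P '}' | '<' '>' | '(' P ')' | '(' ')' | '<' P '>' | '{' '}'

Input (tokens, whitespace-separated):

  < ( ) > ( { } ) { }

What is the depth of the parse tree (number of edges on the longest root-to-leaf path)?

5

[P [Q < [P [Q ( )]] >] [P [Q ( [P [Q { }]] )] [P [Q { }]]]]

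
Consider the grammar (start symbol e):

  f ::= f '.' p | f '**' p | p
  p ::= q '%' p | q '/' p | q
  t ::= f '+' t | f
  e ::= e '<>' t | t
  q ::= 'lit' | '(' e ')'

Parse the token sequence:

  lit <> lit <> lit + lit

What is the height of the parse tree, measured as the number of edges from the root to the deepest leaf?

[e [e [e [t [f [p [q lit]]]]] <> [t [f [p [q lit]]]]] <> [t [f [p [q lit]]] + [t [f [p [q lit]]]]]]

7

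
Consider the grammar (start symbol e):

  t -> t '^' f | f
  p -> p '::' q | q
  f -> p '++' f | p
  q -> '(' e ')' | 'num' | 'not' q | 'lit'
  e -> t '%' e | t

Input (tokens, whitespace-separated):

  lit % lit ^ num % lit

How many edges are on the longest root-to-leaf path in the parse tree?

7

[e [t [f [p [q lit]]]] % [e [t [t [f [p [q lit]]]] ^ [f [p [q num]]]] % [e [t [f [p [q lit]]]]]]]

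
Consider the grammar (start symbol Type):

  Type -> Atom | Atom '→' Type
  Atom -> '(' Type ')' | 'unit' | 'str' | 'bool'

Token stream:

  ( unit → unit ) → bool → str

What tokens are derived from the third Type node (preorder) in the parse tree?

unit

[Type [Atom ( [Type [Atom unit] → [Type [Atom unit]]] )] → [Type [Atom bool] → [Type [Atom str]]]]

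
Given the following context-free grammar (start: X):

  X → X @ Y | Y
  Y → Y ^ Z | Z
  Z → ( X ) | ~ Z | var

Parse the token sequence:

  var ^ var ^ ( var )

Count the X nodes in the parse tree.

[X [Y [Y [Y [Z var]] ^ [Z var]] ^ [Z ( [X [Y [Z var]]] )]]]

2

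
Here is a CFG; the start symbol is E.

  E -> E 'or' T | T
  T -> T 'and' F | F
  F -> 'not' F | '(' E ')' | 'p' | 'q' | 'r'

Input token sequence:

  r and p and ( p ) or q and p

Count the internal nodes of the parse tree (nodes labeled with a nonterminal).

[E [E [T [T [T [F r]] and [F p]] and [F ( [E [T [F p]]] )]]] or [T [T [F q]] and [F p]]]

15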